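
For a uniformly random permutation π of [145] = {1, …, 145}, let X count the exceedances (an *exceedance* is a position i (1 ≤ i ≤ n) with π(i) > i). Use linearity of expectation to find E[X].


Write X = Σ_{i=1}^{145} X_i, where X_i = 1_{π(i) > i}.
For each fixed i, π(i) is uniform over {1, …, 145} (marginal of a uniform permutation), so P[π(i) > i] = (n − i)/n. Summing: Σ_{i=1}^{145} (n − i)/n = (0 + 1 + … + 144)/145 = 145(145 − 1)/(2·145) = (145 − 1)/2.
Hence E[X] = Σ_{i=1}^{145} (145 − i)/145 = 72 ≈ 72.000000.

E[X] = 72 = 72.000000.


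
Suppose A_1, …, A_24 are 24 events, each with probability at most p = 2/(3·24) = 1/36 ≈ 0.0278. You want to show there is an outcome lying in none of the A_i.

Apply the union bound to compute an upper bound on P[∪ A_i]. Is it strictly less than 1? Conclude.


Union bound: P[∪_{i=1}^{24} A_i] ≤ Σ_i P[A_i] ≤ 24·p = 24·(1/36) = 2/3.
Numerically: 2/3 ≈ 0.6667.
Is 2/3 < 1? YES.
Since P[∪ A_i] ≤ 2/3 < 1, the complement has P[∩ A_i^c] ≥ 1 − 2/3 = 1/3 > 0, so some outcome avoids every A_i.

24·p = 2/3 ≈ 0.6667; existence CERTIFIED by the union bound.


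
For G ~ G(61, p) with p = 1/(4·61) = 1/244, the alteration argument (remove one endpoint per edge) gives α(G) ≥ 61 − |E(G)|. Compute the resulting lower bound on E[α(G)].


E[|E(G)|] = C(61, 2)·p = 1830 · (1/244) = 15/2.
E[α(G)] ≥ n − E[|E(G)|] = 61 − 15/2 = 107/2.
Numerically: ≈ 53.5000.
(This is only a lower bound; the true E[α(G)] may be larger.)

E[α(G)] ≥ 107/2 ≈ 53.5000.


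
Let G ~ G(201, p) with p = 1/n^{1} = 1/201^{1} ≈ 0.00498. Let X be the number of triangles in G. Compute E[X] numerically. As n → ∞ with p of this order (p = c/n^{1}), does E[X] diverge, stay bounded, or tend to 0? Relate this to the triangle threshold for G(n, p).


Number of potential triangles: C(201, 3) = 1333300.
Each occurs with probability p³ ≈ (0.00498)³ ≈ 1.23144e-07.
By linearity: E[X] = C(201, 3)·p³ ≈ 1333300 · 1.23144e-07 ≈ 0.164.
Here α = 1, so p = 1/n is exactly at the triangle threshold p ~ 1/n. Asymptotically E[X] → c³/6 = 1³/6 = 1/6 ≈ 0.167, a bounded constant. In this regime the triangle count is asymptotically Poisson(c³/6).

E[X] ≈ 0.164; in regime p = Θ(1/n^{1}) E[X] stays bounded (at the triangle threshold p ~ 1/n).


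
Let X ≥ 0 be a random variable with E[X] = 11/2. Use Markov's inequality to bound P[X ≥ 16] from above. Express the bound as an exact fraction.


μ = E[X] = 11/2, a = 16.
Markov: P[X ≥ 16] ≤ μ/a = (11/2)/16 = 11/32.
Numerically: ≈ 0.34375.
(Since a = 16 > μ = 5.50000, the bound 11/32 is < 1 and informative.)

P[X ≥ 16] ≤ 11/32 ≈ 0.34375.


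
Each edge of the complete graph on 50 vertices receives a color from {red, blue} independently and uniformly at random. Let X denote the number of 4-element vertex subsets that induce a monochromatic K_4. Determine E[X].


Let X = Σ_S X_S over the C(50, 4) = 230300 subsets S of size 4, where X_S = 1 if the K_4 on S is monochromatic.
For a fixed S, the K_4 on S has C(4, 2) = 6 edges. P[all 6 edges red] = (1/2)^6, and likewise for blue, so P[monochromatic] = 2·(1/2)^6 = 2^{1 − 6} = 1/32.
By linearity: E[X] = C(50, 4) · 2^{1 − 6} = 230300 · 1/32 = 57575/8.
Numerically: E[X] ≈ 7196.875.

E[X] = C(50,4)·2^(1−C(4,2)) = 57575/8 ≈ 7196.875.


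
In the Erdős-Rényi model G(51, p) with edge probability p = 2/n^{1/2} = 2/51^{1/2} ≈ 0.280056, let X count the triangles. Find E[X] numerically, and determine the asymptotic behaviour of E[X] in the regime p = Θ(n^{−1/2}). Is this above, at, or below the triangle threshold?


Number of potential triangles: C(51, 3) = 20825.
Each occurs with probability p³ ≈ (0.280056)³ ≈ 2.19651778e-02.
By linearity: E[X] = C(51, 3)·p³ ≈ 20825 · 2.19651778e-02 ≈ 457.424827.
Since α = 1/2 < 1, p = c/n^{1/2} ≫ 1/n is above the triangle threshold p ~ 1/n. Asymptotically E[X] ~ (c³/6)·n^{3(1−α)} = (2³/6)·n^{1.5} → ∞; triangles are abundant w.h.p.

E[X] ≈ 457.424827; in regime p = Θ(1/n^{1/2}) E[X] diverges (above the triangle threshold p ~ 1/n).


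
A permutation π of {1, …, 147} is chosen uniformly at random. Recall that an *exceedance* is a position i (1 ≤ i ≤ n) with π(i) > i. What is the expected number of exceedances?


Write X = Σ_{i=1}^{147} X_i, where X_i = 1_{π(i) > i}.
For each fixed i, π(i) is uniform over {1, …, 147} (marginal of a uniform permutation), so P[π(i) > i] = (n − i)/n. Summing: Σ_{i=1}^{147} (n − i)/n = (0 + 1 + … + 146)/147 = 147(147 − 1)/(2·147) = (147 − 1)/2.
Hence E[X] = Σ_{i=1}^{147} (147 − i)/147 = 73 ≈ 73.000.

E[X] = 73 = 73.000.


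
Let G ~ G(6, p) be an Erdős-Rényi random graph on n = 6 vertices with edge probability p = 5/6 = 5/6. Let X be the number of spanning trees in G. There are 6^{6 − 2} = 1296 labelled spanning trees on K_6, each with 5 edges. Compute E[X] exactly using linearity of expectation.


K_6 has 6^{6 − 2} = 1296 labelled spanning trees.
For each such spanning tree H, let X_H = 1 if all 5 edges of H are present in G. Then P[X_H = 1] = p^{5} = (5/6)^{5} = 3125/7776.
Summing the indicators: E[X] = Σ_H E[X_H] = 1296 · p^{5} = 1296 · 3125/7776 = 3125/6.
Numerically: E[X] ≈ 520.8.

E[X] = 1296 · (5/6)^{5} = 3125/6 ≈ 520.8.


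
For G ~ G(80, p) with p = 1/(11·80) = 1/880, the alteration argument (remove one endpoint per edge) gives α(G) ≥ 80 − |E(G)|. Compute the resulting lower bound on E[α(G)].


E[|E(G)|] = C(80, 2)·p = 3160 · (1/880) = 79/22.
E[α(G)] ≥ n − E[|E(G)|] = 80 − 79/22 = 1681/22.
Numerically: ≈ 76.409.
(This is only a lower bound; the true E[α(G)] may be larger.)

E[α(G)] ≥ 1681/22 ≈ 76.409.


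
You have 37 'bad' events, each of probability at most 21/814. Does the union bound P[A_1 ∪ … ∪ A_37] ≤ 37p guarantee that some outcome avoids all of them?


Union bound: P[∪_{i=1}^{37} A_i] ≤ Σ_i P[A_i] ≤ 37·p = 37·(21/814) = 21/22.
Numerically: 21/22 ≈ 0.954545.
Is 21/22 < 1? YES.
Since P[∪ A_i] ≤ 21/22 < 1, the complement has P[∩ A_i^c] ≥ 1 − 21/22 = 1/22 > 0, so some outcome avoids every A_i.

37·p = 21/22 ≈ 0.954545; existence CERTIFIED by the union bound.


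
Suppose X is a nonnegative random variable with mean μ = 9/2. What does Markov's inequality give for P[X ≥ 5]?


μ = E[X] = 9/2, a = 5.
Markov: P[X ≥ 5] ≤ μ/a = (9/2)/5 = 9/10.
Numerically: ≈ 0.9000.
(Since a = 5 > μ = 4.5000, the bound 9/10 is < 1 and informative.)

P[X ≥ 5] ≤ 9/10 ≈ 0.9000.


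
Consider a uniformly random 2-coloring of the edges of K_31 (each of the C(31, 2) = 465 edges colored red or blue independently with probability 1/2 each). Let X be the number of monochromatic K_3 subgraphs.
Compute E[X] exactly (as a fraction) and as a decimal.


Let X = Σ_S X_S over the C(31, 3) = 4495 subsets S of size 3, where X_S = 1 if the K_3 on S is monochromatic.
For a fixed S, the K_3 on S has C(3, 2) = 3 edges. P[all 3 edges red] = (1/2)^3, and likewise for blue, so P[monochromatic] = 2·(1/2)^3 = 2^{1 − 3} = 1/4.
By linearity of expectation: E[X] = C(31, 3) · 2^{1 − 3} = 4495 · 1/4 = 4495/4.
Numerically: E[X] ≈ 1123.750.

E[X] = C(31,3)·2^(1−C(3,2)) = 4495/4 ≈ 1123.750.


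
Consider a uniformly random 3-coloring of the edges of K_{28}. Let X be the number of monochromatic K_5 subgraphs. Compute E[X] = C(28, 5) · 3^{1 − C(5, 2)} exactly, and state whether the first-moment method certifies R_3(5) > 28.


E[X] = C(28, 5) · 3^{1 − 10} = 98280 · 3^{−9} = 98280/19683.
As a reduced fraction: E[X] = 3640/729 ≈ 4.993141.
Is E[X] < 1? NO.
Since E[X] ≥ 1, the first-moment bound is inconclusive at n = 28; it does NOT by itself certify R_3(5) > 28.

E[X] = 3640/729 ≈ 4.993141; E[X] ≥ 1; first-moment method inconclusive here.


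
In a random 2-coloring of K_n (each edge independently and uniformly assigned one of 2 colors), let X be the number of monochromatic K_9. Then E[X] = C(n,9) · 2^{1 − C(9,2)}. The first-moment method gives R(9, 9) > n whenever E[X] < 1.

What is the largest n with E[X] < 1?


We need C(n, 9) · 2^{1 − 36} < 1, i.e. C(n, 9) < 2^{36 − 1} = 34359738368.
Check values of n near the boundary:
  n = 63: C(63, 9) = 23667689815; 23667689815 < 34359738368? YES
  n = 64: C(64, 9) = 27540584512; 27540584512 < 34359738368? YES
  n = 65: C(65, 9) = 31966749880; 31966749880 < 34359738368? YES
  n = 66: C(66, 9) = 37014131440; 37014131440 < 34359738368? NO
The largest n with C(n, 9) < 34359738368 is n = 65 (where E[X] = 3995843735/4294967296 ≈ 0.9303549). Hence R(9, 9) > 65, i.e. R(9, 9) ≥ 66.

Largest n = 65; hence R(9, 9) > 65.


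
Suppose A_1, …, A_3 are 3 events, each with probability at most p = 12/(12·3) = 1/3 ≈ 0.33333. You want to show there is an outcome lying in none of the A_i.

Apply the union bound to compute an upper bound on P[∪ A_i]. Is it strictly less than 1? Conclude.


Union bound: P[∪_{i=1}^{3} A_i] ≤ Σ_i P[A_i] ≤ 3·p = 3·(1/3) = 1.
Numerically: 1 ≈ 1.00000.
Is 1 < 1? NO.
Since the bound 1 is ≥ 1, the union bound is uninformative here; it does NOT by itself certify existence.

3·p = 1 ≈ 1.00000; existence NOT certified by the union bound.


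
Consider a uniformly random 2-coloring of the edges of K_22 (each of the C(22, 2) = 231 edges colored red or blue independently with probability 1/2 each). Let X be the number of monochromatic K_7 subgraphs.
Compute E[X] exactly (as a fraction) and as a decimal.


Let X = Σ_S X_S over the C(22, 7) = 170544 subsets S of size 7, where X_S = 1 if the K_7 on S is monochromatic.
For a fixed S, the K_7 on S has C(7, 2) = 21 edges. P[all 21 edges red] = (1/2)^21, and likewise for blue, so P[monochromatic] = 2·(1/2)^21 = 2^{1 − 21} = 1/1048576.
By linearity: E[X] = C(22, 7) · 2^{1 − 21} = 170544 · 1/1048576 = 10659/65536.
Numerically: E[X] ≈ 0.16264.

E[X] = C(22,7)·2^(1−C(7,2)) = 10659/65536 ≈ 0.16264.


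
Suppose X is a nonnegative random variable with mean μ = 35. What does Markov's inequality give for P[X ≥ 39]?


μ = E[X] = 35, a = 39.
Markov: P[X ≥ 39] ≤ μ/a = (35)/39 = 35/39.
Numerically: ≈ 0.897436.
(Since a = 39 > μ = 35.000000, the bound 35/39 is < 1 and informative.)

P[X ≥ 39] ≤ 35/39 ≈ 0.897436.


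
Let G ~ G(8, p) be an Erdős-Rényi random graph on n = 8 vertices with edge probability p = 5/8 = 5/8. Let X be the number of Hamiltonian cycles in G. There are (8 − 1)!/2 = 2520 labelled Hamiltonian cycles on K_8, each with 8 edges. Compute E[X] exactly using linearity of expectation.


K_8 has (8 − 1)!/2 = 2520 labelled Hamiltonian cycles.
For each such Hamiltonian cycle H, let X_H = 1 if all 8 edges of H are present in G. Then P[X_H = 1] = p^{8} = (5/8)^{8} = 390625/16777216.
By linearity: E[X] = Σ_H E[X_H] = 2520 · p^{8} = 2520 · 390625/16777216 = 123046875/2097152.
Numerically: E[X] ≈ 58.673.

E[X] = 2520 · (5/8)^{8} = 123046875/2097152 ≈ 58.673.


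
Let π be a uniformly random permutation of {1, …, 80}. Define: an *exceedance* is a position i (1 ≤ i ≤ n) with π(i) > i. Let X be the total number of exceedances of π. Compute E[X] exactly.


Write X = Σ_{i=1}^{80} X_i, where X_i = 1_{π(i) > i}.
For each fixed i, π(i) is uniform over {1, …, 80} (marginal of a uniform permutation), so P[π(i) > i] = (n − i)/n. Summing: Σ_{i=1}^{80} (n − i)/n = (0 + 1 + … + 79)/80 = 80(80 − 1)/(2·80) = (80 − 1)/2.
Hence E[X] = Σ_{i=1}^{80} (80 − i)/80 = 79/2 ≈ 39.500000.

E[X] = 79/2 = 39.500000.


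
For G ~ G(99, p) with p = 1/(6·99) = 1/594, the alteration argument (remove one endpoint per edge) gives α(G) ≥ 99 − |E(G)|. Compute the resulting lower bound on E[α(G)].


E[|E(G)|] = C(99, 2)·p = 4851 · (1/594) = 49/6.
E[α(G)] ≥ n − E[|E(G)|] = 99 − 49/6 = 545/6.
Numerically: ≈ 90.833333.
(This is only a lower bound; the true E[α(G)] may be larger.)

E[α(G)] ≥ 545/6 ≈ 90.833333.


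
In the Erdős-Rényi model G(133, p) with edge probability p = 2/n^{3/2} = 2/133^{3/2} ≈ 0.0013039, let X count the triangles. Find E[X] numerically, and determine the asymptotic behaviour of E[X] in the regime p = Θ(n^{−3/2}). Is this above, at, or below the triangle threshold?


Number of potential triangles: C(133, 3) = 383306.
Each occurs with probability p³ ≈ (0.0013039)³ ≈ 2.2169587e-09.
By linearity: E[X] = C(133, 3)·p³ ≈ 383306 · 2.2169587e-09 ≈ 0.00085.
Since α = 3/2 > 1, p = c/n^{3/2} = o(1/n) is below the triangle threshold p ~ 1/n. Asymptotically E[X] ~ (c³/6)·n^{3(1−α)} = (2³/6)·n^{-1.5} → 0, so by Markov's inequality G has no triangles w.h.p.

E[X] ≈ 0.00085; in regime p = Θ(1/n^{3/2}) E[X] tends to 0 (below the triangle threshold p ~ 1/n).


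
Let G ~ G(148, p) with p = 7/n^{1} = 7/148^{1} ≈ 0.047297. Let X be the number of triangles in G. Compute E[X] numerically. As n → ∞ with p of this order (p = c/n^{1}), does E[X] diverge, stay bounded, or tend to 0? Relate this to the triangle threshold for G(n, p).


Number of potential triangles: C(148, 3) = 529396.
Each occurs with probability p³ ≈ (0.047297)³ ≈ 1.0580568e-04.
By linearity: E[X] = C(148, 3)·p³ ≈ 529396 · 1.0580568e-04 ≈ 56.01310.
Here α = 1, so p = 7/n is exactly at the triangle threshold p ~ 1/n. Asymptotically E[X] → c³/6 = 7³/6 = 343/6 ≈ 57.16667, a bounded constant. In this regime the triangle count is asymptotically Poisson(c³/6).

E[X] ≈ 56.01310; in regime p = Θ(1/n^{1}) E[X] stays bounded (at the triangle threshold p ~ 1/n).


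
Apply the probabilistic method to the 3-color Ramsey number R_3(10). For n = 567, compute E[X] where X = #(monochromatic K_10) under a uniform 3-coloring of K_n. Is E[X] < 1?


E[X] = C(567, 10) · 3^{1 − 45} = 873787071273467749398 · 3^{−44} = 873787071273467749398/984770902183611232881.
As a reduced fraction: E[X] = 10787494707079848758/12157665459056928801 ≈ 0.8872998.
Is E[X] < 1? YES.
Since E[X] < 1, there exists a 3-coloring of K_{567} with no monochromatic K_10; hence R_3(10) > 567.

E[X] = 10787494707079848758/12157665459056928801 ≈ 0.8872998; E[X] < 1, so R_3(10) > 567.


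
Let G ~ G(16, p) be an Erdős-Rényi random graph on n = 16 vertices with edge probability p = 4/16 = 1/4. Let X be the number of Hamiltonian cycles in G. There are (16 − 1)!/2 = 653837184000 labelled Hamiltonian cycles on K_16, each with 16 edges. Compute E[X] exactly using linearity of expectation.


K_16 has (16 − 1)!/2 = 653837184000 labelled Hamiltonian cycles.
For each such Hamiltonian cycle H, let X_H = 1 if all 16 edges of H are present in G. Then P[X_H = 1] = p^{16} = (1/4)^{16} = 1/4294967296.
Summing the indicators: E[X] = Σ_H E[X_H] = 653837184000 · p^{16} = 653837184000 · 1/4294967296 = 638512875/4194304.
Numerically: E[X] ≈ 152.233.

E[X] = 653837184000 · (1/4)^{16} = 638512875/4194304 ≈ 152.233.


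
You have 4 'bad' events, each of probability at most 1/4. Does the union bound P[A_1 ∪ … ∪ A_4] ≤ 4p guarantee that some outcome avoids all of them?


Union bound: P[∪_{i=1}^{4} A_i] ≤ Σ_i P[A_i] ≤ 4·p = 4·(1/4) = 1.
Numerically: 1 ≈ 1.0000.
Is 1 < 1? NO.
Since the bound 1 is ≥ 1, the union bound is uninformative here; it does NOT by itself certify existence.

4·p = 1 ≈ 1.0000; existence NOT certified by the union bound.


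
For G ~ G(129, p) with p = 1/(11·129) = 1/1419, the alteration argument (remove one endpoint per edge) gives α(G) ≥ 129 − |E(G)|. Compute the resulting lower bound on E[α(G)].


E[|E(G)|] = C(129, 2)·p = 8256 · (1/1419) = 64/11.
E[α(G)] ≥ n − E[|E(G)|] = 129 − 64/11 = 1355/11.
Numerically: ≈ 123.182.
(This is only a lower bound; the true E[α(G)] may be larger.)

E[α(G)] ≥ 1355/11 ≈ 123.182.


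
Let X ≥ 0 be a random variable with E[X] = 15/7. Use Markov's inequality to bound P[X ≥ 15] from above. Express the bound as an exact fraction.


μ = E[X] = 15/7, a = 15.
Markov: P[X ≥ 15] ≤ μ/a = (15/7)/15 = 1/7.
Numerically: ≈ 0.142857.
(Since a = 15 > μ = 2.142857, the bound 1/7 is < 1 and informative.)

P[X ≥ 15] ≤ 1/7 ≈ 0.142857.


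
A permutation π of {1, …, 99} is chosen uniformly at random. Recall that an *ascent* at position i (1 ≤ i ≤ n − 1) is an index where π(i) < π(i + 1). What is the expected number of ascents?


Write X = Σ X_I over i = 1, …, 98, with X_I the indicator of one ascent.
There are 98 indicators.
For each fixed i, the pair (π(i), π(i+1)) is a uniformly random ordered pair of distinct values from {1, …, 99}; by symmetry P[π(i) < π(i+1)] = 1/2.
By linearity: E[X] = 98 · (1/2) = (99 − 1) · (1/2) = 49 ≈ 49.000.

E[X] = 49 = 49.000.


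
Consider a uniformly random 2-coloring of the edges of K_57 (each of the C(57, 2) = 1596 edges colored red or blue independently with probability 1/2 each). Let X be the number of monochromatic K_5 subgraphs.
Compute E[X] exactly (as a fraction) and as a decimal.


Let X = Σ_S X_S over the C(57, 5) = 4187106 subsets S of size 5, where X_S = 1 if the K_5 on S is monochromatic.
For a fixed S, the K_5 on S has C(5, 2) = 10 edges. P[all 10 edges red] = (1/2)^10, and likewise for blue, so P[monochromatic] = 2·(1/2)^10 = 2^{1 − 10} = 1/512.
Summing: E[X] = C(57, 5) · 2^{1 − 10} = 4187106 · 1/512 = 2093553/256.
Numerically: E[X] ≈ 8177.94141.

E[X] = C(57,5)·2^(1−C(5,2)) = 2093553/256 ≈ 8177.94141.


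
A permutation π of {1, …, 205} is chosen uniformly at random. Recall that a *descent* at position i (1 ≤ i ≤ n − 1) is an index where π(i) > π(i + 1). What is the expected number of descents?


Write X = Σ X_I over i = 1, …, 204, with X_I the indicator of one descent.
There are 204 indicators.
For each fixed i, the pair (π(i), π(i+1)) is a uniformly random ordered pair of distinct values from {1, …, 205}; by symmetry P[π(i) > π(i+1)] = 1/2.
By linearity: E[X] = 204 · (1/2) = (205 − 1) · (1/2) = 102 ≈ 102.000.

E[X] = 102 = 102.000.


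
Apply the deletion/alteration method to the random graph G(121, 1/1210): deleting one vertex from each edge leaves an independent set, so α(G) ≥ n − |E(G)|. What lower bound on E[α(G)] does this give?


E[|E(G)|] = C(121, 2)·p = 7260 · (1/1210) = 6.
E[α(G)] ≥ n − E[|E(G)|] = 121 − 6 = 115.
Numerically: ≈ 115.00000.
(This is only a lower bound; the true E[α(G)] may be larger.)

E[α(G)] ≥ 115 ≈ 115.00000.


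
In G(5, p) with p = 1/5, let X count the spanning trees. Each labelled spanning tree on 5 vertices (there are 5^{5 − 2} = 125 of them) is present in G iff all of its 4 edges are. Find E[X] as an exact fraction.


K_5 has 5^{5 − 2} = 125 labelled spanning trees.
For each such spanning tree H, let X_H = 1 if all 4 edges of H are present in G. Then P[X_H = 1] = p^{4} = (1/5)^{4} = 1/625.
By linearity: E[X] = Σ_H E[X_H] = 125 · p^{4} = 125 · 1/625 = 1/5.
Numerically: E[X] ≈ 0.2.

E[X] = 125 · (1/5)^{4} = 1/5 ≈ 0.2.


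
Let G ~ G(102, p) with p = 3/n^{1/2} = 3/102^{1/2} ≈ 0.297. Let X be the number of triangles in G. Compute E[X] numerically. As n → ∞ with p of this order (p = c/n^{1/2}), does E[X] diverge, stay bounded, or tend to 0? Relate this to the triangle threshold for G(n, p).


Number of potential triangles: C(102, 3) = 171700.
Each occurs with probability p³ ≈ (0.297)³ ≈ 2.62098e-02.
By linearity: E[X] = C(102, 3)·p³ ≈ 171700 · 2.62098e-02 ≈ 4500.221.
Since α = 1/2 < 1, p = c/n^{1/2} ≫ 1/n is above the triangle threshold p ~ 1/n. Asymptotically E[X] ~ (c³/6)·n^{3(1−α)} = (3³/6)·n^{1.5} → ∞; triangles are abundant w.h.p.

E[X] ≈ 4500.221; in regime p = Θ(1/n^{1/2}) E[X] diverges (above the triangle threshold p ~ 1/n).


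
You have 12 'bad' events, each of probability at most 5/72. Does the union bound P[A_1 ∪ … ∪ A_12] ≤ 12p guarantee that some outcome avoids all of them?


Union bound: P[∪_{i=1}^{12} A_i] ≤ Σ_i P[A_i] ≤ 12·p = 12·(5/72) = 5/6.
Numerically: 5/6 ≈ 0.833333.
Is 5/6 < 1? YES.
Since P[∪ A_i] ≤ 5/6 < 1, the complement has P[∩ A_i^c] ≥ 1 − 5/6 = 1/6 > 0, so some outcome avoids every A_i.

12·p = 5/6 ≈ 0.833333; existence CERTIFIED by the union bound.


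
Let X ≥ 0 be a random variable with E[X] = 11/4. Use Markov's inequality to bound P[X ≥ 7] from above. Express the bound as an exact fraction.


μ = E[X] = 11/4, a = 7.
Markov: P[X ≥ 7] ≤ μ/a = (11/4)/7 = 11/28.
Numerically: ≈ 0.39286.
(Since a = 7 > μ = 2.75000, the bound 11/28 is < 1 and informative.)

P[X ≥ 7] ≤ 11/28 ≈ 0.39286.


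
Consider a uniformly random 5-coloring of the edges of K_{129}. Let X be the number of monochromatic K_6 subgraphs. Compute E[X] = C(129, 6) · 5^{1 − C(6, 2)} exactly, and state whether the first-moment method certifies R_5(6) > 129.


E[X] = C(129, 6) · 5^{1 − 15} = 5688177600 · 5^{−14} = 5688177600/6103515625.
As a reduced fraction: E[X] = 227527104/244140625 ≈ 0.931951.
Is E[X] < 1? YES.
Since E[X] < 1, there exists a 5-coloring of K_{129} with no monochromatic K_6; hence R_5(6) > 129.

E[X] = 227527104/244140625 ≈ 0.931951; E[X] < 1, so R_5(6) > 129.


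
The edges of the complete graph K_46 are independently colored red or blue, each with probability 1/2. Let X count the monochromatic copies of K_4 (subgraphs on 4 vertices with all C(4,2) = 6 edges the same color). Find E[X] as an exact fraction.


Let X = Σ_S X_S over the C(46, 4) = 163185 subsets S of size 4, where X_S = 1 if the K_4 on S is monochromatic.
For a fixed S, the K_4 on S has C(4, 2) = 6 edges. P[all 6 edges red] = (1/2)^6, and likewise for blue, so P[monochromatic] = 2·(1/2)^6 = 2^{1 − 6} = 1/32.
By linearity of expectation: E[X] = C(46, 4) · 2^{1 − 6} = 163185 · 1/32 = 163185/32.
Numerically: E[X] ≈ 5099.531.

E[X] = C(46,4)·2^(1−C(4,2)) = 163185/32 ≈ 5099.531.


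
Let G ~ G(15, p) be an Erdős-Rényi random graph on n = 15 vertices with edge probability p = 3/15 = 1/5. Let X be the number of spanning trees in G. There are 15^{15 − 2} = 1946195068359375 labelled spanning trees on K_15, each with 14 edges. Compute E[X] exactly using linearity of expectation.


K_15 has 15^{15 − 2} = 1946195068359375 labelled spanning trees.
For each such spanning tree H, let X_H = 1 if all 14 edges of H are present in G. Then P[X_H = 1] = p^{14} = (1/5)^{14} = 1/6103515625.
By linearity of expectation: E[X] = Σ_H E[X_H] = 1946195068359375 · p^{14} = 1946195068359375 · 1/6103515625 = 1594323/5.
Numerically: E[X] ≈ 3.19e+05.

E[X] = 1946195068359375 · (1/5)^{14} = 1594323/5 ≈ 3.19e+05.


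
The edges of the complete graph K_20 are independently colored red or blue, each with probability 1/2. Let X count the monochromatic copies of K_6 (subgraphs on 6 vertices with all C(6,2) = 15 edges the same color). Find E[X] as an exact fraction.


Let X = Σ_S X_S over the C(20, 6) = 38760 subsets S of size 6, where X_S = 1 if the K_6 on S is monochromatic.
For a fixed S, the K_6 on S has C(6, 2) = 15 edges. P[all 15 edges red] = (1/2)^15, and likewise for blue, so P[monochromatic] = 2·(1/2)^15 = 2^{1 − 15} = 1/16384.
By linearity: E[X] = C(20, 6) · 2^{1 − 15} = 38760 · 1/16384 = 4845/2048.
Numerically: E[X] ≈ 2.366.

E[X] = C(20,6)·2^(1−C(6,2)) = 4845/2048 ≈ 2.366.


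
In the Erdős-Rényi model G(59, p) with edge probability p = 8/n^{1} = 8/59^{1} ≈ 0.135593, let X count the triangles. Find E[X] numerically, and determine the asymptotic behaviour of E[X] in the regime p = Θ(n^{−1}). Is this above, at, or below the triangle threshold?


Number of potential triangles: C(59, 3) = 32509.
Each occurs with probability p³ ≈ (0.135593)³ ≈ 2.49295205e-03.
By linearity: E[X] = C(59, 3)·p³ ≈ 32509 · 2.49295205e-03 ≈ 81.043378.
Here α = 1, so p = 8/n is exactly at the triangle threshold p ~ 1/n. Asymptotically E[X] → c³/6 = 8³/6 = 256/3 ≈ 85.333333, a bounded constant. In this regime the triangle count is asymptotically Poisson(c³/6).

E[X] ≈ 81.043378; in regime p = Θ(1/n^{1}) E[X] stays bounded (at the triangle threshold p ~ 1/n).


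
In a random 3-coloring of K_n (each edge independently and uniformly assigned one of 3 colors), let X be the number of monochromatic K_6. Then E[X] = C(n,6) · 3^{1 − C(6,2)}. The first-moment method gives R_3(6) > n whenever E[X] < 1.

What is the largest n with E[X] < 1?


We need C(n, 6) · 3^{1 − 15} < 1, i.e. C(n, 6) < 3^{15 − 1} = 4782969.
Check values of n near the boundary:
  n = 40: C(40, 6) = 3838380; 3838380 < 4782969? YES
  n = 41: C(41, 6) = 4496388; 4496388 < 4782969? YES
  n = 42: C(42, 6) = 5245786; 5245786 < 4782969? NO
The largest n with C(n, 6) < 4782969 is n = 41 (where E[X] = 1498796/1594323 ≈ 0.9401). Hence R_3(6) > 41, i.e. R_3(6) ≥ 42.

Largest n = 41; hence R_3(6) > 41.


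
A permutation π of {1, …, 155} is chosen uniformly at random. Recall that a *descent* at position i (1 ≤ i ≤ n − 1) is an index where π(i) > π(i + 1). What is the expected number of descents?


Write X = Σ X_I over i = 1, …, 154, with X_I the indicator of one descent.
There are 154 indicators.
For each fixed i, the pair (π(i), π(i+1)) is a uniformly random ordered pair of distinct values from {1, …, 155}; by symmetry P[π(i) > π(i+1)] = 1/2.
By linearity: E[X] = 154 · (1/2) = (155 − 1) · (1/2) = 77 ≈ 77.000000.

E[X] = 77 = 77.000000.


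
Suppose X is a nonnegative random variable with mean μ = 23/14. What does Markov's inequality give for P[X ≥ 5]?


μ = E[X] = 23/14, a = 5.
Markov: P[X ≥ 5] ≤ μ/a = (23/14)/5 = 23/70.
Numerically: ≈ 0.328571.
(Since a = 5 > μ = 1.642857, the bound 23/70 is < 1 and informative.)

P[X ≥ 5] ≤ 23/70 ≈ 0.328571.


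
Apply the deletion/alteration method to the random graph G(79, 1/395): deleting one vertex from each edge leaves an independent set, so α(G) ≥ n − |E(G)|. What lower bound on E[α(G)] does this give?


E[|E(G)|] = C(79, 2)·p = 3081 · (1/395) = 39/5.
E[α(G)] ≥ n − E[|E(G)|] = 79 − 39/5 = 356/5.
Numerically: ≈ 71.2000.
(This is only a lower bound; the true E[α(G)] may be larger.)

E[α(G)] ≥ 356/5 ≈ 71.2000.


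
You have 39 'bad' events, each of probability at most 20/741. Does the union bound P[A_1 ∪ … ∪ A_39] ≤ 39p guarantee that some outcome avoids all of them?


Union bound: P[∪_{i=1}^{39} A_i] ≤ Σ_i P[A_i] ≤ 39·p = 39·(20/741) = 20/19.
Numerically: 20/19 ≈ 1.0526.
Is 20/19 < 1? NO.
Since the bound 20/19 is ≥ 1, the union bound is uninformative here; it does NOT by itself certify existence.

39·p = 20/19 ≈ 1.0526; existence NOT certified by the union bound.


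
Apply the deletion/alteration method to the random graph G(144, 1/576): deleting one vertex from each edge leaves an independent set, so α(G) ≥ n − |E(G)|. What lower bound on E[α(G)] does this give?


E[|E(G)|] = C(144, 2)·p = 10296 · (1/576) = 143/8.
E[α(G)] ≥ n − E[|E(G)|] = 144 − 143/8 = 1009/8.
Numerically: ≈ 126.1250.
(This is only a lower bound; the true E[α(G)] may be larger.)

E[α(G)] ≥ 1009/8 ≈ 126.1250.


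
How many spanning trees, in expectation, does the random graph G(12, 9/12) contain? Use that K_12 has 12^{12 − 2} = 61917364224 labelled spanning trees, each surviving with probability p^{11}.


K_12 has 12^{12 − 2} = 61917364224 labelled spanning trees.
For each such spanning tree H, let X_H = 1 if all 11 edges of H are present in G. Then P[X_H = 1] = p^{11} = (3/4)^{11} = 177147/4194304.
Summing the indicators: E[X] = Σ_H E[X_H] = 61917364224 · p^{11} = 61917364224 · 177147/4194304 = 10460353203/4.
Numerically: E[X] ≈ 2.61509e+09.

E[X] = 61917364224 · (3/4)^{11} = 10460353203/4 ≈ 2.61509e+09.


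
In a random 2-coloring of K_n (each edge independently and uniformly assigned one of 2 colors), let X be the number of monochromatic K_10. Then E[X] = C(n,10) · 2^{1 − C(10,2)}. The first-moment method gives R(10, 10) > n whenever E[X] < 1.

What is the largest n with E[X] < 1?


We need C(n, 10) · 2^{1 − 45} < 1, i.e. C(n, 10) < 2^{45 − 1} = 17592186044416.
Check values of n near the boundary:
  n = 94: C(94, 10) = 9041256841903; 9041256841903 < 17592186044416? YES
  n = 95: C(95, 10) = 10104934117421; 10104934117421 < 17592186044416? YES
  n = 96: C(96, 10) = 11279926456656; 11279926456656 < 17592186044416? YES
  n = 97: C(97, 10) = 12576469727536; 12576469727536 < 17592186044416? YES
  n = 98: C(98, 10) = 14005614014756; 14005614014756 < 17592186044416? YES
  n = 99: C(99, 10) = 15579278510796; 15579278510796 < 17592186044416? YES
  n = 100: C(100, 10) = 17310309456440; 17310309456440 < 17592186044416? YES
  n = 101: C(101, 10) = 19212541264840; 19212541264840 < 17592186044416? NO
The largest n with C(n, 10) < 17592186044416 is n = 100 (where E[X] = 2163788682055/2199023255552 ≈ 0.9840). Hence R(10, 10) > 100, i.e. R(10, 10) ≥ 101.

Largest n = 100; hence R(10, 10) > 100.


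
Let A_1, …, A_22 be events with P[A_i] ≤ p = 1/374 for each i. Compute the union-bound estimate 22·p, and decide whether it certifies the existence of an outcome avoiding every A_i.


Union bound: P[∪_{i=1}^{22} A_i] ≤ Σ_i P[A_i] ≤ 22·p = 22·(1/374) = 1/17.
Numerically: 1/17 ≈ 0.058824.
Is 1/17 < 1? YES.
Since P[∪ A_i] ≤ 1/17 < 1, the complement has P[∩ A_i^c] ≥ 1 − 1/17 = 16/17 > 0, so some outcome avoids every A_i.

22·p = 1/17 ≈ 0.058824; existence CERTIFIED by the union bound.


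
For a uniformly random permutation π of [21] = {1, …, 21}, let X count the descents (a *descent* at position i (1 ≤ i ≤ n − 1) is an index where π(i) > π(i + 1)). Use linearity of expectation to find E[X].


Write X = Σ X_I over i = 1, …, 20, with X_I the indicator of one descent.
There are 20 indicators.
For each fixed i, the pair (π(i), π(i+1)) is a uniformly random ordered pair of distinct values from {1, …, 21}; by symmetry P[π(i) > π(i+1)] = 1/2.
By linearity: E[X] = 20 · (1/2) = (21 − 1) · (1/2) = 10 ≈ 10.00000.

E[X] = 10 = 10.00000.


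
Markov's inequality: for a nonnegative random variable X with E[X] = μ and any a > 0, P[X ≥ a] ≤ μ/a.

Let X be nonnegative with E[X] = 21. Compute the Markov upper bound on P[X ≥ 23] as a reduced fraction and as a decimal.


μ = E[X] = 21, a = 23.
Markov: P[X ≥ 23] ≤ μ/a = (21)/23 = 21/23.
Numerically: ≈ 0.9130.
(Since a = 23 > μ = 21.0000, the bound 21/23 is < 1 and informative.)

P[X ≥ 23] ≤ 21/23 ≈ 0.9130.


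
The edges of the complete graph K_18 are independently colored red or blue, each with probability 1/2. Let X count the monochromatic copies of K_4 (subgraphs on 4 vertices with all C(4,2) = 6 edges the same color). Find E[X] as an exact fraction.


Let X = Σ_S X_S over the C(18, 4) = 3060 subsets S of size 4, where X_S = 1 if the K_4 on S is monochromatic.
For a fixed S, the K_4 on S has C(4, 2) = 6 edges. P[all 6 edges red] = (1/2)^6, and likewise for blue, so P[monochromatic] = 2·(1/2)^6 = 2^{1 − 6} = 1/32.
Summing: E[X] = C(18, 4) · 2^{1 − 6} = 3060 · 1/32 = 765/8.
Numerically: E[X] ≈ 95.625.

E[X] = C(18,4)·2^(1−C(4,2)) = 765/8 ≈ 95.625.


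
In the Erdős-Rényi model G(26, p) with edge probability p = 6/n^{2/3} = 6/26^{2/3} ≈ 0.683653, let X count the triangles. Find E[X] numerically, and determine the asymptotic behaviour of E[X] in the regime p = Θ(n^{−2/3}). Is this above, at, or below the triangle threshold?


Number of potential triangles: C(26, 3) = 2600.
Each occurs with probability p³ ≈ (0.683653)³ ≈ 3.19526627e-01.
By linearity: E[X] = C(26, 3)·p³ ≈ 2600 · 3.19526627e-01 ≈ 830.769231.
Since α = 2/3 < 1, p = c/n^{2/3} ≫ 1/n is above the triangle threshold p ~ 1/n. Asymptotically E[X] ~ (c³/6)·n^{3(1−α)} = (6³/6)·n^{1} → ∞; triangles are abundant w.h.p.

E[X] ≈ 830.769231; in regime p = Θ(1/n^{2/3}) E[X] diverges (above the triangle threshold p ~ 1/n).


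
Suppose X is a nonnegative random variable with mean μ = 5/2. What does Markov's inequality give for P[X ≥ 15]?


μ = E[X] = 5/2, a = 15.
Markov: P[X ≥ 15] ≤ μ/a = (5/2)/15 = 1/6.
Numerically: ≈ 0.166667.
(Since a = 15 > μ = 2.500000, the bound 1/6 is < 1 and informative.)

P[X ≥ 15] ≤ 1/6 ≈ 0.166667.


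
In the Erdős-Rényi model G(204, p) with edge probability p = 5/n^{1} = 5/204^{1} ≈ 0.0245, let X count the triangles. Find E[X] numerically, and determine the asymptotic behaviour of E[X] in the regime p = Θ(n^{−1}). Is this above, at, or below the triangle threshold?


Number of potential triangles: C(204, 3) = 1394204.
Each occurs with probability p³ ≈ (0.0245)³ ≈ 1.47238e-05.
By linearity: E[X] = C(204, 3)·p³ ≈ 1394204 · 1.47238e-05 ≈ 20.528.
Here α = 1, so p = 5/n is exactly at the triangle threshold p ~ 1/n. Asymptotically E[X] → c³/6 = 5³/6 = 125/6 ≈ 20.833, a bounded constant. In this regime the triangle count is asymptotically Poisson(c³/6).

E[X] ≈ 20.528; in regime p = Θ(1/n^{1}) E[X] stays bounded (at the triangle threshold p ~ 1/n).


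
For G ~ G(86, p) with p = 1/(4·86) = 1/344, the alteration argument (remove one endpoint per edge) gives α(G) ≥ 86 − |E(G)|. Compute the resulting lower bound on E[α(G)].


E[|E(G)|] = C(86, 2)·p = 3655 · (1/344) = 85/8.
E[α(G)] ≥ n − E[|E(G)|] = 86 − 85/8 = 603/8.
Numerically: ≈ 75.375.
(This is only a lower bound; the true E[α(G)] may be larger.)

E[α(G)] ≥ 603/8 ≈ 75.375.


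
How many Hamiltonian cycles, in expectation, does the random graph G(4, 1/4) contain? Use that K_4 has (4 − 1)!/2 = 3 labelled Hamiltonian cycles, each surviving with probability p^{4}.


K_4 has (4 − 1)!/2 = 3 labelled Hamiltonian cycles.
For each such Hamiltonian cycle H, let X_H = 1 if all 4 edges of H are present in G. Then P[X_H = 1] = p^{4} = (1/4)^{4} = 1/256.
By linearity: E[X] = Σ_H E[X_H] = 3 · p^{4} = 3 · 1/256 = 3/256.
Numerically: E[X] ≈ 0.01172.

E[X] = 3 · (1/4)^{4} = 3/256 ≈ 0.01172.


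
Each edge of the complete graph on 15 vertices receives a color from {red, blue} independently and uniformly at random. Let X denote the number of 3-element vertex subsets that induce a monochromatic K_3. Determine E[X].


Let X = Σ_S X_S over the C(15, 3) = 455 subsets S of size 3, where X_S = 1 if the K_3 on S is monochromatic.
For a fixed S, the K_3 on S has C(3, 2) = 3 edges. P[all 3 edges red] = (1/2)^3, and likewise for blue, so P[monochromatic] = 2·(1/2)^3 = 2^{1 − 3} = 1/4.
By linearity: E[X] = C(15, 3) · 2^{1 − 3} = 455 · 1/4 = 455/4.
Numerically: E[X] ≈ 113.75000.

E[X] = C(15,3)·2^(1−C(3,2)) = 455/4 ≈ 113.75000.


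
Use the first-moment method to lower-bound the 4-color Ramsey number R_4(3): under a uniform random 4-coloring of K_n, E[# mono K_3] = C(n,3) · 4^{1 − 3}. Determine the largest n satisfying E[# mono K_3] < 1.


We need C(n, 3) · 4^{1 − 3} < 1, i.e. C(n, 3) < 4^{3 − 1} = 16.
Check values of n near the boundary:
  n = 4: C(4, 3) = 4; 4 < 16? YES
  n = 5: C(5, 3) = 10; 10 < 16? YES
  n = 6: C(6, 3) = 20; 20 < 16? NO
The largest n with C(n, 3) < 16 is n = 5 (where E[X] = 5/8 ≈ 0.6250). Hence R_4(3) > 5, i.e. R_4(3) ≥ 6.

Largest n = 5; hence R_4(3) > 5.


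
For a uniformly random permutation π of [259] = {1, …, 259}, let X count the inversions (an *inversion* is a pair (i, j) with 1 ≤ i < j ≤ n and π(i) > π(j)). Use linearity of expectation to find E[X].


Write X = Σ X_I over the C(259, 2) = 33411 pairs i < j, with X_I the indicator of one inversion.
There are 33411 indicators.
For each fixed pair i < j, the values π(i) and π(j) are two distinct elements of {1, …, 259} in uniformly random order; by symmetry P[π(i) > π(j)] = 1/2.
By linearity: E[X] = 33411 · (1/2) = C(259, 2) · (1/2) = 33411/2 = 33411/2 ≈ 16705.50000.

E[X] = 33411/2 = 16705.50000.


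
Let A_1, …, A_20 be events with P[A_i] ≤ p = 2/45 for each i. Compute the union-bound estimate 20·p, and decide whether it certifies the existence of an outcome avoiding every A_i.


Union bound: P[∪_{i=1}^{20} A_i] ≤ Σ_i P[A_i] ≤ 20·p = 20·(2/45) = 8/9.
Numerically: 8/9 ≈ 0.889.
Is 8/9 < 1? YES.
Since P[∪ A_i] ≤ 8/9 < 1, the complement has P[∩ A_i^c] ≥ 1 − 8/9 = 1/9 > 0, so some outcome avoids every A_i.

20·p = 8/9 ≈ 0.889; existence CERTIFIED by the union bound.


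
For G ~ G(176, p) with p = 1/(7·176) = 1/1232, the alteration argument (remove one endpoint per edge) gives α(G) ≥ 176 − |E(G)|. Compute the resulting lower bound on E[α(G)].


E[|E(G)|] = C(176, 2)·p = 15400 · (1/1232) = 25/2.
E[α(G)] ≥ n − E[|E(G)|] = 176 − 25/2 = 327/2.
Numerically: ≈ 163.50000.
(This is only a lower bound; the true E[α(G)] may be larger.)

E[α(G)] ≥ 327/2 ≈ 163.50000.


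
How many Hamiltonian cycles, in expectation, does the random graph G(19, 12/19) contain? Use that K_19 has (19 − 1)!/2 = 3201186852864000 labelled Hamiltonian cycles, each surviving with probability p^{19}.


K_19 has (19 − 1)!/2 = 3201186852864000 labelled Hamiltonian cycles.
For each such Hamiltonian cycle H, let X_H = 1 if all 19 edges of H are present in G. Then P[X_H = 1] = p^{19} = (12/19)^{19} = 319479999370622926848/1978419655660313589123979.
Summing the indicators: E[X] = Σ_H E[X_H] = 3201186852864000 · p^{19} = 3201186852864000 · 319479999370622926848/1978419655660313589123979 = 1022715173738237107931793611292672000/1978419655660313589123979.
Numerically: E[X] ≈ 5.17e+11.

E[X] = 3201186852864000 · (12/19)^{19} = 1022715173738237107931793611292672000/1978419655660313589123979 ≈ 5.17e+11.


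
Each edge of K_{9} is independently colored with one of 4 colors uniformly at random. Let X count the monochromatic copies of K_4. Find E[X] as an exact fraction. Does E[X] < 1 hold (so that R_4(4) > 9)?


E[X] = C(9, 4) · 4^{1 − 6} = 126 · 4^{−5} = 126/1024.
As a reduced fraction: E[X] = 63/512 ≈ 0.123047.
Is E[X] < 1? YES.
Since E[X] < 1, there exists a 4-coloring of K_{9} with no monochromatic K_4; hence R_4(4) > 9.

E[X] = 63/512 ≈ 0.123047; E[X] < 1, so R_4(4) > 9.


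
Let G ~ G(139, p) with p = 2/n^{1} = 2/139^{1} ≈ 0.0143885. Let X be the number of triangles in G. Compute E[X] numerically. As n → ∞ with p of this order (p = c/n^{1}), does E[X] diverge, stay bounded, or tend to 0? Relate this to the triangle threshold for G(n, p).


Number of potential triangles: C(139, 3) = 437989.
Each occurs with probability p³ ≈ (0.0143885)³ ≈ 2.97882909e-06.
By linearity: E[X] = C(139, 3)·p³ ≈ 437989 · 2.97882909e-06 ≈ 1.304694.
Here α = 1, so p = 2/n is exactly at the triangle threshold p ~ 1/n. Asymptotically E[X] → c³/6 = 2³/6 = 4/3 ≈ 1.333333, a bounded constant. In this regime the triangle count is asymptotically Poisson(c³/6).

E[X] ≈ 1.304694; in regime p = Θ(1/n^{1}) E[X] stays bounded (at the triangle threshold p ~ 1/n).


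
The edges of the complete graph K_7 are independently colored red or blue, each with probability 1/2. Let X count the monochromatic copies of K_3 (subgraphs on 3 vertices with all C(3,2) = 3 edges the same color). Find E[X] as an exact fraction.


Let X = Σ_S X_S over the C(7, 3) = 35 subsets S of size 3, where X_S = 1 if the K_3 on S is monochromatic.
For a fixed S, the K_3 on S has C(3, 2) = 3 edges. P[all 3 edges red] = (1/2)^3, and likewise for blue, so P[monochromatic] = 2·(1/2)^3 = 2^{1 − 3} = 1/4.
By linearity: E[X] = C(7, 3) · 2^{1 − 3} = 35 · 1/4 = 35/4.
Numerically: E[X] ≈ 8.7500.

E[X] = C(7,3)·2^(1−C(3,2)) = 35/4 ≈ 8.7500.


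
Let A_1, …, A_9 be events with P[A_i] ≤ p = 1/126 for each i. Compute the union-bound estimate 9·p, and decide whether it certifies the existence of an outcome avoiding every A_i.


Union bound: P[∪_{i=1}^{9} A_i] ≤ Σ_i P[A_i] ≤ 9·p = 9·(1/126) = 1/14.
Numerically: 1/14 ≈ 0.071.
Is 1/14 < 1? YES.
Since P[∪ A_i] ≤ 1/14 < 1, the complement has P[∩ A_i^c] ≥ 1 − 1/14 = 13/14 > 0, so some outcome avoids every A_i.

9·p = 1/14 ≈ 0.071; existence CERTIFIED by the union bound.


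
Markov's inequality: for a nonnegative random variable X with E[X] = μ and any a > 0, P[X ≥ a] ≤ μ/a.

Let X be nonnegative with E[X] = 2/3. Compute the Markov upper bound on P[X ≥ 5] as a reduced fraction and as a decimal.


μ = E[X] = 2/3, a = 5.
Markov: P[X ≥ 5] ≤ μ/a = (2/3)/5 = 2/15.
Numerically: ≈ 0.1333.
(Since a = 5 > μ = 0.6667, the bound 2/15 is < 1 and informative.)

P[X ≥ 5] ≤ 2/15 ≈ 0.1333.
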